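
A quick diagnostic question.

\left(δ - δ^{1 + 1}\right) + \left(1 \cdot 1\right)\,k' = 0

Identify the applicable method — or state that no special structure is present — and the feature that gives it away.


Technique: no special technique — the slope is a pure function of δ; integrate both sides and be done.


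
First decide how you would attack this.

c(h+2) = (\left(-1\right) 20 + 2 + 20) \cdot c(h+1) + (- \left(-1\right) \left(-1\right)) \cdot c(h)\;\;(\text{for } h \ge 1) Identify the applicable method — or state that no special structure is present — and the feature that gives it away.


Method: the characteristic-root method — constant coefficients and linearity mean the ansatz r^h reduces it to solving the characteristic polynomial.


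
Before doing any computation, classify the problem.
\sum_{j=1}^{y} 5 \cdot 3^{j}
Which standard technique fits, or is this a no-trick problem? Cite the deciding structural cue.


Diagnosis: the geometric series formula — each term is 3 times the previous one, so the geometric-series formula applies directly.


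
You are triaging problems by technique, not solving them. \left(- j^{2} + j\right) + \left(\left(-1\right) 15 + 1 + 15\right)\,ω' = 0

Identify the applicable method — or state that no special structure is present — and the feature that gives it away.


Best approach: no special technique — solved for the derivative, ω never appears on the right — this is a direct integration in j, not a differential-equations problem at heart.


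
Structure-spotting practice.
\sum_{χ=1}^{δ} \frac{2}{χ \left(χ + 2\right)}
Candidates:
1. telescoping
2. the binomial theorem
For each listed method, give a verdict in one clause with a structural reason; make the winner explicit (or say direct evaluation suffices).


Method: telescoping — integer-spaced poles in \frac{2}{χ \left(χ + 2\right)} are the telescoping signature in disguise.
- telescoping — yes, a natural case for it.
- the binomial theorem: there is no sum-raised-to-a-power identity hiding in these terms.


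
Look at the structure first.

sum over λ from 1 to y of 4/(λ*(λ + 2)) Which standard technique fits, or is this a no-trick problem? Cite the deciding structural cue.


Verdict: telescoping — the denominator's roots in 4/(λ*(λ + 2)) sit an integer apart: decomposition produces a self-cancelling chain.


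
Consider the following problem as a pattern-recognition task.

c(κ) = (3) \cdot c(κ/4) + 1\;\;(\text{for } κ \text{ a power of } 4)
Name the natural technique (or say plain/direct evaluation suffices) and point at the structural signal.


Best approach: the master substitution — treat m = log base 4 of κ as the new clock: one recursion step advances m by one while κ scales by 4.


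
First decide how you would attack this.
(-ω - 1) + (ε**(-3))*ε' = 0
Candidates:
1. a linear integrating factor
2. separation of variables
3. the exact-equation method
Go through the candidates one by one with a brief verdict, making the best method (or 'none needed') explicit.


Technique: separation of variables — separating collects all ε-dependence with the derivative and leaves all ω-dependence opposite: variables separate.
- a linear integrating factor — the unknown enters nonlinearly (through a power, a denominator, or a transcendental function), which the linear integrating-factor recipe cannot absorb as-is — any repair would come from a preliminary substitution, not the factor.
- separation of variables: applies; the problem has the shape this method handles.
- the exact-equation method: with no real cross-dependence between the variables, the exact-equation machinery is a detour rather than the natural reading.


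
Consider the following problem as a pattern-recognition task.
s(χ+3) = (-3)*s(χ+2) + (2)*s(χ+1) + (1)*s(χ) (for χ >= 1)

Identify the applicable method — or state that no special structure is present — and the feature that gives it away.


Verdict: the characteristic-root method — every coefficient is a fixed number and the forcing is zero — substitute r^χ and read off the root equation.


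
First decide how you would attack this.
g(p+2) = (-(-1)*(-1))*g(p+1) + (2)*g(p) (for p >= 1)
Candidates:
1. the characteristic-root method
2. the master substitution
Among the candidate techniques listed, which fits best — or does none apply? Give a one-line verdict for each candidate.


Best approach: the characteristic-root method — the recurrence treats every index alike (constant coefficients, no forcing) — precisely the regime where r^p trials close it.
- the characteristic-root method — applicable, and directly so.
- the master substitution: the recursion shifts the index rather than dividing it.


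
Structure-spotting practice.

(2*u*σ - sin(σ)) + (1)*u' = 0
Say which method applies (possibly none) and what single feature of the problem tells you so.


Technique: a linear integrating factor — the unknown enters only to the first power against a nonzero forcing term — the integrating-factor template applies directly.


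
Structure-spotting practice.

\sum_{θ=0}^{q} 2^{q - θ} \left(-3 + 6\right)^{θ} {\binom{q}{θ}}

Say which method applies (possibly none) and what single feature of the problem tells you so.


Best approach: the binomial theorem — {\binom{q}{θ}} weighting matched powers of (-3 + 6) and 2 is the expanded form of ((-3 + 6) + 2)^q — fold it back up.


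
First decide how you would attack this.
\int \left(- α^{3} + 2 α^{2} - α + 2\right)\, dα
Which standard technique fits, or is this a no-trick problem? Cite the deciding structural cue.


Technique: no special technique — every term is a constant multiple of a power of α; term-wise power-rule integration needs no preliminary transformation.


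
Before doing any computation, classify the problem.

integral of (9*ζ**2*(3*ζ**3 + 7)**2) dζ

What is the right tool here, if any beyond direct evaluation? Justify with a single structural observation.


Technique: u-substitution — viewed as a product, the integrand is a composition evaluated at 3*ζ**3 + 7 times (a constant multiple of) that inner expression's derivative, so u = 3*ζ**3 + 7 makes it elementary. Multiplying out and using the power rule would succeed as well, just with far more bookkeeping.


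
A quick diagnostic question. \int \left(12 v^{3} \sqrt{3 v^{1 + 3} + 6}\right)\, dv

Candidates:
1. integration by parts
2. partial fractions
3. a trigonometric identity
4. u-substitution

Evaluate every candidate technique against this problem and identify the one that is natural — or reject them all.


Technique: u-substitution — viewed as a product, the integrand is a composition evaluated at (3 v^{1 + 3} + 6) times (a constant multiple of) that inner expression's derivative, so u = (3 v^{1 + 3} + 6) makes it elementary.
- integration by parts: a polynomial factor is present, but its partner is not an exp, sine, or cosine of a degree-1 argument, nor a logarithm.
- partial fractions — there is no rational-function structure to decompose.
- a trigonometric identity: with no trigonometric functions present, identity rewriting has no target.
- u-substitution — yes, a natural case for it.


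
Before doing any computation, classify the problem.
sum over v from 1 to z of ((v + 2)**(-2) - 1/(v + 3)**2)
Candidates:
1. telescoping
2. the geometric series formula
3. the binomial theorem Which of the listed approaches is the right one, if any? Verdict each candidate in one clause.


Verdict: telescoping — the generic term is a one-step difference of (v + 2)**(-2), so partial sums shortcut to endpoint evaluation.
- telescoping — applicable, and directly so.
- the geometric series formula — no single multiplier carries one term to the next throughout the sum.
- the binomial theorem — the summand does not match any term pattern of an expanded binomial power.


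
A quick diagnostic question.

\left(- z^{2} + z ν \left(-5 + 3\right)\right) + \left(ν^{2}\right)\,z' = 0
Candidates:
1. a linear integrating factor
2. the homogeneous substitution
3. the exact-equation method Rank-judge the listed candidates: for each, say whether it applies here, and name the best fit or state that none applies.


Method: the homogeneous substitution — the slope's numerator and denominator have matching total degree, so it depends only on z/ν and the ratio substitution collapses it. A Bernoulli substitution is a fair alternative on this equation directly; the homogeneous reading takes it as given.
- a linear integrating factor — a nonlinear term in the unknown puts this outside the integrating-factor template.
- the homogeneous substitution: applies; the problem has the shape this method handles.
- the exact-equation method: the mixed-partials test fails on this split — it is not an exact differential as presented.


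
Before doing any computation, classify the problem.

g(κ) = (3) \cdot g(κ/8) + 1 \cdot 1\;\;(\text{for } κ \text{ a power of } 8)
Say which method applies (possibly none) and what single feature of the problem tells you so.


Verdict: the master substitution — the argument shrinks by the factor 8, so measure the index on a logarithmic scale and the recursion becomes a shift.


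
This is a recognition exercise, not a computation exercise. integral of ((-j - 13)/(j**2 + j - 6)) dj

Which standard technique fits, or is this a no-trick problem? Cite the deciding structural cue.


Diagnosis: partial fractions — each factor of j**2 + j - 6 owns one elementary piece of the integrand — separate them and integrate piecewise.


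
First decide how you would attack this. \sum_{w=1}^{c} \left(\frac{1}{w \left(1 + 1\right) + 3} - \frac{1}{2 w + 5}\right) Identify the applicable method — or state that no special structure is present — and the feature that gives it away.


Technique: telescoping — the summand is \frac{1}{w \left(1 + 1\right) + 3} minus the same expression shifted by one, so consecutive terms cancel in pairs.


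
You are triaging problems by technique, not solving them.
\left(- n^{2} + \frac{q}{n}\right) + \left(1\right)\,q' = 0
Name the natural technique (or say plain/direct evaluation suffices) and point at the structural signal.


Technique: a linear integrating factor — linear in the unknown with genuine forcing: multiply through by the exponential of the integrated coefficient and the left side closes into one derivative.


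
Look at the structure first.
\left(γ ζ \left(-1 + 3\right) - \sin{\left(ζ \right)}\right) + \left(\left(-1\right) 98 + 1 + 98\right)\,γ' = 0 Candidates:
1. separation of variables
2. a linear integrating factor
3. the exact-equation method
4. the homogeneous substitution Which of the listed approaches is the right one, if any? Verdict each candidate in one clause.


Diagnosis: a linear integrating factor — linear in the unknown with genuine forcing: multiply through by the exponential of the integrated coefficient and the left side closes into one derivative.
- separation of variables — the two dependences do not factor apart.
- a linear integrating factor — applicable, and directly so.
- the exact-equation method: the cross partial derivatives disagree, so no single potential exists.
- the homogeneous substitution: solved for the derivative, the right side changes under joint scaling of the two variables.


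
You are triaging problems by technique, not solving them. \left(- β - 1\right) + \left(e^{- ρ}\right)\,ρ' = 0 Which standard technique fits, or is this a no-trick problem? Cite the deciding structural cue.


Method: separation of variables — one side of the product carries the independent variable, the other the unknown — the textbook separation shape. An exactness check succeeds on this form as well — separation and the potential function arrive at the same answer, separation more directly.


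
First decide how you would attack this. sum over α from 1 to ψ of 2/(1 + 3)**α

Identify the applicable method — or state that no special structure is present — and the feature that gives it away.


Method: the geometric series formula — consecutive terms stand in a fixed index-free ratio — the geometric sum formula closes it.


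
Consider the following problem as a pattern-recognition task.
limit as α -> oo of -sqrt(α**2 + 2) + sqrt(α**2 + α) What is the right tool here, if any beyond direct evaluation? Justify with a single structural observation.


Best approach: conjugate multiplication — divergence minus divergence hides a finite answer — expose it by pairing sqrt(α**2 + α) - sqrt(α**2 + 2) with its conjugate.


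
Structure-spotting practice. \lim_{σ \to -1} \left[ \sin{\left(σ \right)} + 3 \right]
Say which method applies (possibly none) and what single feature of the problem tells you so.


Method: no special technique — no vanishing denominator and no indeterminate clash at the point — evaluation is immediate.


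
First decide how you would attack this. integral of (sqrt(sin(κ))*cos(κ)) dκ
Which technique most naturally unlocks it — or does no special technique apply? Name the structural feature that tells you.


Verdict: u-substitution — viewed as a product, the integrand is a composition evaluated at sin(κ) times (a constant multiple of) that inner expression's derivative, so u = sin(κ) makes it elementary.


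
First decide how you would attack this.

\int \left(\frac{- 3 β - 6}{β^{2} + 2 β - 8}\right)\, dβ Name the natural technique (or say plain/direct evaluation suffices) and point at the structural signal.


Diagnosis: partial fractions — the factorization of β^{2} + 2 β - 8 is the whole battle; after it, each term is a table integral.


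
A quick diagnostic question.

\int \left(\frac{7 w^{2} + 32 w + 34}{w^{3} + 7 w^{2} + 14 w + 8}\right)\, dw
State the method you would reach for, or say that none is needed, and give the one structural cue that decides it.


Method: partial fractions — once w^{3} + 7 w^{2} + 14 w + 8 is factored, each root contributes a simple-fraction term; integrate them one at a time.


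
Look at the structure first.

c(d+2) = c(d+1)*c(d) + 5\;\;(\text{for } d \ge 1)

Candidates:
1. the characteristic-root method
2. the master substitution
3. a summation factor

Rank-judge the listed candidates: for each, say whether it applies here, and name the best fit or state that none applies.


Diagnosis: no special technique — the recurrence is nonlinear in the sequence terms; no linear-recurrence method fits it as written — one iterates or studies it directly.
- the characteristic-root method: nonlinearity rules out exponential-mode superposition from the start.
- the master substitution — this is shift-type recursion, outside the divide-and-conquer template.
- a summation factor: no summation factor applies — the rule is not linear in the sequence values.


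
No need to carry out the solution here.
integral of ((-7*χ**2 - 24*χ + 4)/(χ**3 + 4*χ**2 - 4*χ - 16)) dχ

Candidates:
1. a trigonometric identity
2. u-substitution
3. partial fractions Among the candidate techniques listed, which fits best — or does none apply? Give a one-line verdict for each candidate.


Diagnosis: partial fractions — a proper rational integrand whose denominator splits into simpler factors — decompose into partial fractions first.
- a trigonometric identity: there is no trigonometric structure at all — the integrand carries no sine or cosine to rewrite.
- u-substitution — no subexpression of the integrand serves as a whole-integral substitution inner — individual terms may offer their own, but none carries its derivative as a factor of the full integrand; a working change of variable would have to be constructed from outside the expression.
- partial fractions: yes, a natural case for it.


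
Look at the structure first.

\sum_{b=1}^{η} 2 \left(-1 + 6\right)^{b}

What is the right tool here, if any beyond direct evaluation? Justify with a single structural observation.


Method: the geometric series formula — consecutive terms stand in a fixed index-free ratio — the geometric sum formula closes it.


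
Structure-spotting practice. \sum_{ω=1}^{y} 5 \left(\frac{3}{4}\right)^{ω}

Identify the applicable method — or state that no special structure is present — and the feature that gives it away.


Method: the geometric series formula — each term is \frac{3}{4} times the previous one, so the geometric-series formula applies directly.


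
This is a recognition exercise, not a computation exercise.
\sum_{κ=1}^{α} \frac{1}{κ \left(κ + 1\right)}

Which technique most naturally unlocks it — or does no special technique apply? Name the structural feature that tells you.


Diagnosis: telescoping — rewrite \frac{1}{κ \left(κ + 1\right)} as simple fractions and successive terms eat each other — only the edges survive.


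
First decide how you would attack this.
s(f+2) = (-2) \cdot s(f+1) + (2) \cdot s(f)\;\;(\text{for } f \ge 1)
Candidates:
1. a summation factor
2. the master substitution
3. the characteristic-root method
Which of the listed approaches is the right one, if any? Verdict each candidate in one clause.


Verdict: the characteristic-root method — try a geometric ansatz r^f: constant coefficients turn the recurrence into one polynomial equation in r.
- a summation factor — the recurrence reaches back more than one step, outside the first-order family a summation factor normalizes.
- the master substitution: the recursion steps by a constant offset, so exponential reindexing is pointless.
- the characteristic-root method: applicable, and directly so.


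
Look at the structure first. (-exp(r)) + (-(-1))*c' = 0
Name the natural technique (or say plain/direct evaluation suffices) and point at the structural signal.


Method: no special technique — the slope is a pure function of r; integrate both sides and be done.


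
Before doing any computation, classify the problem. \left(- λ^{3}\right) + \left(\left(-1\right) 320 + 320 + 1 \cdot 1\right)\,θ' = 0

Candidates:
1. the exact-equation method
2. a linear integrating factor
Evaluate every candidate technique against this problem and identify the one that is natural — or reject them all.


Technique: no special technique — solved for the derivative, no θ appears — this is antidifferentiation in λ wearing ODE clothing.
- the exact-equation method — with the unknown absent from both coefficients, the cross-partial test holds emptily — nothing for the exact method to work on.
- a linear integrating factor — with the unknown absent the integrating factor is a formality; direct integration is the working structure.


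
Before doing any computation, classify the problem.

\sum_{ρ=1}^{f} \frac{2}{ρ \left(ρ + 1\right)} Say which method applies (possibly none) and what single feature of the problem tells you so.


Best approach: telescoping — after splitting \frac{2}{ρ \left(ρ + 1\right)} into partial fractions, the pieces are shifted copies of one function and cancel telescopically.


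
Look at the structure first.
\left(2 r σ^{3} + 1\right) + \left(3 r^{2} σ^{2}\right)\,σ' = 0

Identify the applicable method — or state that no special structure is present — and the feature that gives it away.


Diagnosis: the exact-equation method — 2 r σ^{3} + 1 and 3 r^{2} σ^{2} pass the exactness check on the nose, so no integrating factor in r or σ is needed at all.


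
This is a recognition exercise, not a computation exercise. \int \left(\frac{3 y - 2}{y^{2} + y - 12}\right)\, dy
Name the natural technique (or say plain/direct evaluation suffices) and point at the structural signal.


Method: partial fractions — a proper rational integrand whose denominator splits into simpler factors — decompose into partial fractions first.


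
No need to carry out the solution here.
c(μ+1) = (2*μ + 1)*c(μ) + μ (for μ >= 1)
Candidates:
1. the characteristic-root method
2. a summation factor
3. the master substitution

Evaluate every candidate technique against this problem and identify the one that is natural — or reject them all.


Technique: a summation factor — normalize by the running product of 2*μ + 1: the left side becomes a difference, and differences sum.
- the characteristic-root method — an index-dependent weight blocks the pure exponential ansatz.
- a summation factor: applicable, and directly so.
- the master substitution — no fixed divisor shrinks the index between calls.


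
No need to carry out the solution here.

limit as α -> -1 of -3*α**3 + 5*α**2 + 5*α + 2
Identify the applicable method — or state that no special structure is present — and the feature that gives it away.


Method: no special technique — the expression is continuous at the evaluation point — substitute directly; no indeterminate form appears.


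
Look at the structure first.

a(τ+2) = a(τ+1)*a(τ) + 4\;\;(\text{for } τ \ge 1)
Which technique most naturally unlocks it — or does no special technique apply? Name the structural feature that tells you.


Technique: no special technique — a nonlinear dependence on earlier terms breaks linearity, and with it every superposition-based closed form.


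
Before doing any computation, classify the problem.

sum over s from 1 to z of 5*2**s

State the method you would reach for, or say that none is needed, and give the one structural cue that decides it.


Technique: the geometric series formula — term-over-term division gives 2 every time — index-free ratio, geometric sum formula applies.


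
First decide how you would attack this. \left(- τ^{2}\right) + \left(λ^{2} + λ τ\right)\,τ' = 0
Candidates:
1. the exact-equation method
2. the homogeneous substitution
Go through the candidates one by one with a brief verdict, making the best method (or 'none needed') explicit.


Best approach: the homogeneous substitution — solved for the derivative, the right side is unchanged under scaling λ and τ together — it depends only on the ratio τ/λ, so substitute a single ratio variable. This can also be massaged into Bernoulli form (the roles of the variables may need exchanging); the homogeneous substitution avoids that setup.
- the exact-equation method: the mixed-partials test fails on this split — it is not an exact differential as presented.
- the homogeneous substitution: applies; the problem has the shape this method handles.


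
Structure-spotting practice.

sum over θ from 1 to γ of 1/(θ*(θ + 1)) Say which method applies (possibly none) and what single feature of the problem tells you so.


Best approach: telescoping — split 1/(θ*(θ + 1)) by partial fractions and the pieces are one function at shifted arguments — interior terms cancel.


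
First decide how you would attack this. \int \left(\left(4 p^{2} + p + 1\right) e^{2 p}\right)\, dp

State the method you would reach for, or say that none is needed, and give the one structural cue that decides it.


Verdict: integration by parts — a polynomial factor 4 p^{2} + p + 1 multiplies e^{2 p}; differentiating 4 p^{2} + p + 1 lowers its degree while e^{2 p} integrates cleanly, so parts wins.


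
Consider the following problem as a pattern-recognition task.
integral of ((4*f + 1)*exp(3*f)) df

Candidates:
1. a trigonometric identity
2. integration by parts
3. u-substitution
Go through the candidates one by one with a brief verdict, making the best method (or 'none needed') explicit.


Technique: integration by parts — a polynomial factor 4*f + 1 multiplies exp(3*f); differentiating 4*f + 1 lowers its degree while exp(3*f) integrates cleanly, so parts wins.
- a trigonometric identity — no sine or cosine appears, so there is nothing for a trigonometric identity to act on.
- integration by parts — a fit — the right tool for this form.
- u-substitution — no subexpression of the integrand pairs with its own derivative as a factor — individual terms may offer their own substitutions, but any change of variable covering the whole integral would have to be constructed from outside the expression.


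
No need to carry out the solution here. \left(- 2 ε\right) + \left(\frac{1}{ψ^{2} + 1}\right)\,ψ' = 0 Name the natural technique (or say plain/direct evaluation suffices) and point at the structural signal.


Best approach: separation of variables — all dependence on the two variables factors apart, the defining separable shape. The cross-partial test also passes here (vacuously, each side single-variable); the potential-function route would work, separation is simply more immediate.


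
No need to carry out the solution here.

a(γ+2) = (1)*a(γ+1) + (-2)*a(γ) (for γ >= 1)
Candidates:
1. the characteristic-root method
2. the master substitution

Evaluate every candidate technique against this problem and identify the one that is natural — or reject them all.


Verdict: the characteristic-root method — try a geometric ansatz r^γ: constant coefficients turn the recurrence into one polynomial equation in r.
- the characteristic-root method: yes, a natural case for it.
- the master substitution: with no divided-index recursive call, reindexing by powers of a base buys nothing.


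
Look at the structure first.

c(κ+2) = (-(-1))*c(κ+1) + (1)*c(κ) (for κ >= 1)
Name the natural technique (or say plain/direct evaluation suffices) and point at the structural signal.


Best approach: the characteristic-root method — no index-dependence in the weights and nothing inhomogeneous: classic characteristic-equation setup.


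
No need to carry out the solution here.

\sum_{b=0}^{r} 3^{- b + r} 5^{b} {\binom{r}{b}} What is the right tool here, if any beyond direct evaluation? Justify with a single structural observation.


Best approach: the binomial theorem — {\binom{r}{b}} weighting matched powers of 5 and 3 is the expanded form of (5 + 3)^r — fold it back up.


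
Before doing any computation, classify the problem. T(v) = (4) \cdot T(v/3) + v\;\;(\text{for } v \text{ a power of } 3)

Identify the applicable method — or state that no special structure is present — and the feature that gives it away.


Method: the master substitution — the argument shrinks by the factor 3, so measure the index on a logarithmic scale and the recursion becomes a shift.


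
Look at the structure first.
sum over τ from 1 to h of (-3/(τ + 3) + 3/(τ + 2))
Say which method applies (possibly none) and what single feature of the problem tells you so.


Diagnosis: telescoping — the summand is built as 3/(τ + 2) minus its own successor — adjacent terms annihilate down the line.


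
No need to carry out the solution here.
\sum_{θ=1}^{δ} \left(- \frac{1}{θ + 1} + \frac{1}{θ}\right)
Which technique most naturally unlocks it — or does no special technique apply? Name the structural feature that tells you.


Best approach: telescoping — write out three consecutive terms and watch the interior cancel: the advanced copy one term subtracts reappears as the very next term's leading piece, pair after pair.


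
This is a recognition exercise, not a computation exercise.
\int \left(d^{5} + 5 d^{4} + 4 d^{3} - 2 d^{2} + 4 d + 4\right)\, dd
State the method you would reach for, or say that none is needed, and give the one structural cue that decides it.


Technique: no special technique — nothing composite, nothing rational, nothing trigonometric — each constant-multiple power of d integrates by the power rule alone.


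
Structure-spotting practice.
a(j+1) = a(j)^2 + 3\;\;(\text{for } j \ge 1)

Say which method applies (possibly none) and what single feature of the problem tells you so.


Technique: no special technique — the recurrence is nonlinear in the sequence values; study it directly, no linear machinery applies.


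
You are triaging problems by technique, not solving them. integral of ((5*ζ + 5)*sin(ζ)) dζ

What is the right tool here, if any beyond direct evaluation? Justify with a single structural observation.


Technique: integration by parts — 5*ζ + 5 dies after finitely many derivatives while sin(ζ) cycles under integration — the tabular/parts setup.


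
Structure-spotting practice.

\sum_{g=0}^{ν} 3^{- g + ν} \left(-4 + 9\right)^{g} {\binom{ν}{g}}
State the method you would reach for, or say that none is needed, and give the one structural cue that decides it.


Diagnosis: the binomial theorem — {\binom{ν}{g}} weighting matched powers of (-4 + 9) and 3 is the expanded form of ((-4 + 9) + 3)^ν — fold it back up.


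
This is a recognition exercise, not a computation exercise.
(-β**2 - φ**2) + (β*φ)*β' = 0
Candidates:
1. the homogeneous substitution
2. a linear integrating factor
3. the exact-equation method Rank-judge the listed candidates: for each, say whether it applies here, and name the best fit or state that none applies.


Technique: the homogeneous substitution — the slope is degree-zero homogeneous: the ratio substitution v = β/φ collapses it. A Bernoulli rewrite works here as the equation stands — the homogeneous substitution is the more immediate reading.
- the homogeneous substitution: yes — fits the structure here.
- a linear integrating factor: the unknown enters nonlinearly (through a power, a denominator, or a transcendental function), which the linear integrating-factor recipe cannot absorb as-is — any repair would come from a preliminary substitution, not the factor.
- the exact-equation method — exactness fails on the nose — the mixed partials do not match.


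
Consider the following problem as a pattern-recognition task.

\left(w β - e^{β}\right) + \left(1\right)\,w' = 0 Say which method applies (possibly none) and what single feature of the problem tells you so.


Best approach: a linear integrating factor — the unknown enters only to the first power against a nonzero forcing term — the integrating-factor template applies directly.


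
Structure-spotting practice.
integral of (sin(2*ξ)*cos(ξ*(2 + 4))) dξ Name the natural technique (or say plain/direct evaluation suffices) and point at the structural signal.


Technique: a trigonometric identity — the product sin(2*ξ)*cos(ξ*(2 + 4)) converts to a sum of single-frequency sinusoids via the product-to-sum identity.


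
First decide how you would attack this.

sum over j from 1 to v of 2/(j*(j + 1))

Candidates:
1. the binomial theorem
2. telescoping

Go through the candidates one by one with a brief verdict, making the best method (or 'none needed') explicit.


Diagnosis: telescoping — the summand 2/(j*(j + 1)) decomposes into fractions whose poles differ by an integer shift — the series collapses.
- the binomial theorem — no binomial coefficients pair up with complementary powers here.
- telescoping — applicable, and directly so.


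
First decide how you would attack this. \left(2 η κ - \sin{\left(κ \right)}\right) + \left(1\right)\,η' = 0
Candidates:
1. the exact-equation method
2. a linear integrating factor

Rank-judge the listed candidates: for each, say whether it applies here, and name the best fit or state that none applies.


Technique: a linear integrating factor — linear in the unknown with genuine forcing: multiply through by the exponential of the integrated coefficient and the left side closes into one derivative.
- the exact-equation method: the mixed partial derivatives differ, so the left side is not a total differential.
- a linear integrating factor: yes, a natural case for it.


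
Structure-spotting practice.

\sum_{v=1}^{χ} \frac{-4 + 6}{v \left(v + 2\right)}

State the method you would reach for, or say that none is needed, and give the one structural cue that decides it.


Diagnosis: telescoping — split \frac{-4 + 6}{v \left(v + 2\right)} by partial fractions and the pieces are one function at shifted arguments — interior terms cancel.


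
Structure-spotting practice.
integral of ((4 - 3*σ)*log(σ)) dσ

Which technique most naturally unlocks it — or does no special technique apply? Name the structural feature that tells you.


Best approach: integration by parts — the logarithm log(σ) has no power-rule antiderivative to read off directly, but its derivative is algebraic — so differentiate log(σ) and integrate the polynomial factor 4 - 3*σ.


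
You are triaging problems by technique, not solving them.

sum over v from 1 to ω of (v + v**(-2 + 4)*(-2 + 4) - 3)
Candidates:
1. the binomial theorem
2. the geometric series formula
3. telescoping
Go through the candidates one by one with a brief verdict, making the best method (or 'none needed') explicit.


Best approach: no special technique — nothing telescopes and nothing is geometric; polynomial terms in v sum term by term.
- the binomial theorem — the summand does not match any term pattern of an expanded binomial power.
- the geometric series formula — no single multiplier carries one term to the next throughout the sum.
- telescoping: as presented, consecutive terms share no shifted copy to cancel against — no rewrite is on display to change that.


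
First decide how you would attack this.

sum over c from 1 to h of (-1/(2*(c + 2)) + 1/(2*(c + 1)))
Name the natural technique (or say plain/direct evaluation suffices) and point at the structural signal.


Diagnosis: telescoping — the summand is built as 1/(2*(c + 1)) minus its own successor — adjacent terms annihilate down the line.


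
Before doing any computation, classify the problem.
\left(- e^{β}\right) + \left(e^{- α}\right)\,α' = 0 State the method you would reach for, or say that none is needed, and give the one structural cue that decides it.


Diagnosis: separation of variables — one side of the product carries the independent variable, the other the unknown — the textbook separation shape. The cross-partial test also passes here (vacuously, each side single-variable); the potential-function route would work, separation is simply more immediate.


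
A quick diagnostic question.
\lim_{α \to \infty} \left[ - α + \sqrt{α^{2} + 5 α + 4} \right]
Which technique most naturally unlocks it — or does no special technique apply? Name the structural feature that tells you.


Method: conjugate multiplication — the difference \sqrt{α^{2} + 5 α + 4} - α is an ∞ − ∞ stalemate; its conjugate partner breaks the tie.


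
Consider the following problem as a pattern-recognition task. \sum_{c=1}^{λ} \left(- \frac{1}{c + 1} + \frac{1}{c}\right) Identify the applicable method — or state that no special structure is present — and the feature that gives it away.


Verdict: telescoping — the summand is \frac{1}{c} minus the same expression shifted by one, so consecutive terms cancel in pairs.


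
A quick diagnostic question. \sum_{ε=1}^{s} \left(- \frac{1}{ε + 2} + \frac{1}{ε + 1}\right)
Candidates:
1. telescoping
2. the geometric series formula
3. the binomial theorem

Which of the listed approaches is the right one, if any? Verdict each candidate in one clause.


Best approach: telescoping — each term adds \frac{1}{ε + 1} and subtracts the same expression advanced one index; that subtracted piece cancels against the next term's added copy — only the boundary terms survive.
- telescoping — yes — fits the structure here.
- the geometric series formula: there is no constant term-to-term ratio.
- the binomial theorem: no binomial coefficients pair up with complementary powers here.


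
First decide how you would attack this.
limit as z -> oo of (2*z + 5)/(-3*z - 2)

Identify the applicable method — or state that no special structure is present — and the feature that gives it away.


Method: dominant-term comparison — divide by the highest power of z present: lower-order terms vanish and the dominant ratio remains. Viewed as a single quotient this is an ∞/∞ form — an at-infinity application of l'Hôpital's rule would also resolve it; comparing leading growth reads the answer without differentiating.


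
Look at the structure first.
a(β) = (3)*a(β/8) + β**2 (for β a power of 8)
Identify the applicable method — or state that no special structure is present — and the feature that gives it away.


Diagnosis: the master substitution — the argument contracts 8-fold per step: reindex β exponentially and solve the linear recurrence in the new index.


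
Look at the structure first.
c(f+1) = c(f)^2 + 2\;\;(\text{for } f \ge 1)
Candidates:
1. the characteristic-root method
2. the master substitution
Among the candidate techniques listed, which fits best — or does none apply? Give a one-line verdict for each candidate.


Method: no special technique — the map from one term to the next is curved, not linear, so linear closed-form machinery does not attach.
- the characteristic-root method — the recursion is nonlinear in the sequence values, so no linear-modes ansatz applies.
- the master substitution — the recursion steps by a constant offset, so exponential reindexing is pointless.


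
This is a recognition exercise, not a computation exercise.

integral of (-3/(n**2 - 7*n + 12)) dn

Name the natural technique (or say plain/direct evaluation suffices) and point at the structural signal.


Verdict: partial fractions — the integrand is a proper rational function and its denominator n**2 - 7*n + 12 factors into distinct pieces, so it splits into simple fractions.


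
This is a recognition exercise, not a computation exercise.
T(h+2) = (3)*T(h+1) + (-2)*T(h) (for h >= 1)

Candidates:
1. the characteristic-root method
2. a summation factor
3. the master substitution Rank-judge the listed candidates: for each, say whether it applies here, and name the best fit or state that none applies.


Best approach: the characteristic-root method — try a geometric ansatz r^h: constant coefficients turn the recurrence into one polynomial equation in r.
- the characteristic-root method: yes, a natural case for it.
- a summation factor — a summation factor telescopes one-step recursions; this one carries higher-order memory.
- the master substitution: the recursive argument is a shift of the index, not a fixed fraction of it.


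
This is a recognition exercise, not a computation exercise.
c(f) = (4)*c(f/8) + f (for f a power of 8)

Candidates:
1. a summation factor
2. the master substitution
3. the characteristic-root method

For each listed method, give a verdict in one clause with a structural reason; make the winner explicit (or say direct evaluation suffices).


Technique: the master substitution — recursion at f/8 is multiplicative in the index; logarithmic reindexing via f = 8^m linearizes it.
- a summation factor: the recursion divides its index rather than shifting it — there is no previous-term chain for a summation factor to telescope.
- the master substitution — applies; the problem has the shape this method handles.
- the characteristic-root method: a divided-index call is not the fixed-shift linear shape that characteristic roots solve.


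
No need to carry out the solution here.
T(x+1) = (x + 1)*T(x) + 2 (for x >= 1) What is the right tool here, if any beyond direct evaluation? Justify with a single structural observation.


Diagnosis: a summation factor — an index-dependent multiplier x + 1 rules out characteristic roots; a summation factor converts it to a pure difference.


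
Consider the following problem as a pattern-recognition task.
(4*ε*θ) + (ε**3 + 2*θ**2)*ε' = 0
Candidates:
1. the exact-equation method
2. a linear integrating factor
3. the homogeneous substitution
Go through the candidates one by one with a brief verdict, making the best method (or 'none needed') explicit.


Technique: the exact-equation method — equality of cross partials is the green light — assemble the potential function term by term.
- the exact-equation method — applies; the problem has the shape this method handles.
- a linear integrating factor: the unknown enters nonlinearly (through a power, a denominator, or a transcendental function), which the linear integrating-factor recipe cannot absorb as-is — any repair would come from a preliminary substitution, not the factor.
- the homogeneous substitution — the ratio substitution does not collapse this equation.
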